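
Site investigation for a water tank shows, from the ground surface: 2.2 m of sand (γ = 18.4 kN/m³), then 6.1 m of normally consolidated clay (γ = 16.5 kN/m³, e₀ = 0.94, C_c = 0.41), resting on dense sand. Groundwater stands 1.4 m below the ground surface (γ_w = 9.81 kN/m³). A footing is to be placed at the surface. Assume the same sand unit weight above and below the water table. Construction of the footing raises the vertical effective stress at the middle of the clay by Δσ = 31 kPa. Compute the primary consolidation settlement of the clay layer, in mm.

Mid-depth of clay below the ground surface: z = 2.2 + 6.1/2 = 5.25 m.
Total vertical stress at mid-clay: σ_v = 18.4×2.2 + 16.5×3.05 = 90.805 kPa.
Pore pressure: u = 9.81×(5.25 − 1.4) = 37.769 kPa.
Initial effective stress: σ'_0 = σ_v − u = 90.805 − 37.769 = 53.036 kPa.
Final effective stress: σ'_f = σ'_0 + Δσ = 53.036 + 31 = 84.036 kPa.
Normally consolidated clay, so the full stress increment lies on the virgin compression line:
S_c = C_c·H/(1+e₀)·log₁₀(σ'_f/σ'_0) = 0.41×6.1/(1+0.94)×log₁₀(84.036/53.036)
    = 1.2892 × 0.19989 = 0.2577 m

S_c ≈ 258 mm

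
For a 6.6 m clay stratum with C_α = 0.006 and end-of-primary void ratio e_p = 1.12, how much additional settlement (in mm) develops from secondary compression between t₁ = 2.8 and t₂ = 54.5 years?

S_s ≈ 24.1 mm

Secondary compression: S_s = C_α·H/(1+e_p)·log₁₀(t₂/t₁)
S_s = 0.006×6.6/(1+1.12)×log₁₀(54.5/2.8)
    = 0.01868 × 1.289 = 0.02408 m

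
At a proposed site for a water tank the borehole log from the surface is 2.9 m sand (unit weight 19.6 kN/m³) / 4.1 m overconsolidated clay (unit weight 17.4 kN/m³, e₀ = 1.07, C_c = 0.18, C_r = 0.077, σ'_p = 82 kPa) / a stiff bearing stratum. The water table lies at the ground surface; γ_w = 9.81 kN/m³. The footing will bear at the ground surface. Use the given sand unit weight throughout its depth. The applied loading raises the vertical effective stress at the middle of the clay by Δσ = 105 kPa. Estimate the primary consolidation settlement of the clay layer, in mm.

S_c ≈ 134 mm

Mid-depth of clay below the ground surface: z = 2.9 + 4.1/2 = 4.95 m.
Total vertical stress at mid-clay: σ_v = 19.6×2.9 + 17.4×2.05 = 92.51 kPa.
Pore pressure: u = 9.81×(4.95 − 0) = 48.56 kPa.
Initial effective stress: σ'_0 = σ_v − u = 92.51 − 48.56 = 43.95 kPa.
Final effective stress: σ'_f = 43.95 + 105 = 148.95 kPa.
σ'_f = 148.95 > σ'_p = 82 kPa, so the stress path crosses the preconsolidation pressure — recompression up to σ'_p, then virgin compression beyond:
S_c = H/(1+e₀)·[C_r·log₁₀(σ'_p/σ'_0) + C_c·log₁₀(σ'_f/σ'_p)]
    = 4.1/2.07 × [0.077×log₁₀(82/43.95) + 0.18×log₁₀(148.95/82)]
    = 1.9807 × [0.020856 + 0.046661] = 0.1337 m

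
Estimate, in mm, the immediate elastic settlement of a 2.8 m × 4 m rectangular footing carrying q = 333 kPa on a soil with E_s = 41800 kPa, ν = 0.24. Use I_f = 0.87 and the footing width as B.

Immediate (elastic) settlement: S_e = q·B·(1−ν²)/E_s · I_f.
S_e = 333 × 2.8 × (1 − 0.24²) / 41800 × 0.87
    = 333 × 2.8 × 0.9424 / 41800 × 0.87
    = 0.01829 m = 18.29 mm

S_e ≈ 18.3 mm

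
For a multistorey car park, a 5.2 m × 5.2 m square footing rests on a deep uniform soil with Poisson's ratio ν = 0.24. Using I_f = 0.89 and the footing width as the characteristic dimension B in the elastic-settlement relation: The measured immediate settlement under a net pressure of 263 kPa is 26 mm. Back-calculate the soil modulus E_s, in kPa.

S_e = q·B·(1−ν²)/E_s · I_f  ⇒  E_s = q·B·(1−ν²)·I_f / S_e.
E_s = 263 × 5.2 × 0.9424 × 0.89 / 0.026 = 44120 kPa

E_s ≈ 44100 kPa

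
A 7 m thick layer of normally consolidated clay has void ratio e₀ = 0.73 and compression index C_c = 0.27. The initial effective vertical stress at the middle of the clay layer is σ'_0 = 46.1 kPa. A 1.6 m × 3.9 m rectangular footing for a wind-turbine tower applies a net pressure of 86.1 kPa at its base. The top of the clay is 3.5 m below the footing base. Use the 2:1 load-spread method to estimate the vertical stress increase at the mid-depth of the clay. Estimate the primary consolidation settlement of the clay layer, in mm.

S_c ≈ 55.6 mm

Mid-depth of clay below the footing base: z = 3.5 + 7/2 = 7 m.
Stress increase at mid-clay by the 2:1 spreading method:
Δσ = qBL/((B+z)(L+z)) = 86.1×1.6×3.9/((1.6+7)(3.9+7)) = 5.7314 kPa
Final effective stress: σ'_f = σ'_0 + Δσ = 46.1 + 5.7314 = 51.831 kPa.
Normally consolidated clay, so the full stress increment lies on the virgin compression line:
S_c = C_c·H/(1+e₀)·log₁₀(σ'_f/σ'_0) = 0.27×7/(1+0.73)×log₁₀(51.831/46.1)
    = 1.0925 × 0.050889 = 0.0556 m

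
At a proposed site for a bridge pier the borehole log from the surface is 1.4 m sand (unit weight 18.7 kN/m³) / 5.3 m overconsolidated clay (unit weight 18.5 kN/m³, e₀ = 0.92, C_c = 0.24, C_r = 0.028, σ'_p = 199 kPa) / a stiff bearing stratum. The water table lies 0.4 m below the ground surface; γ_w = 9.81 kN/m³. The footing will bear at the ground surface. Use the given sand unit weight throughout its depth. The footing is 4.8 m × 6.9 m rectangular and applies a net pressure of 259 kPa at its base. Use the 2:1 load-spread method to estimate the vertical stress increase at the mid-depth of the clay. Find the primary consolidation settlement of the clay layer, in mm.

Mid-depth of clay below the ground surface: z = 1.4 + 5.3/2 = 4.05 m.
Total vertical stress at mid-clay: σ_v = 18.7×1.4 + 18.5×2.65 = 75.205 kPa.
Pore pressure: u = 9.81×(4.05 − 0.4) = 35.806 kPa.
Initial effective stress: σ'_0 = σ_v − u = 75.205 − 35.806 = 39.399 kPa.
Stress increase at mid-clay by the 2:1 spreading method:
Δσ = qBL/((B+z)(L+z)) = 259×4.8×6.9/((4.8+4.05)(6.9+4.05)) = 88.518 kPa
Final effective stress: σ'_f = 39.399 + 88.518 = 127.92 kPa.
σ'_f = 127.92 ≤ σ'_p = 199 kPa, so the clay remains overconsolidated and only the recompression index applies:
S_c = C_r·H/(1+e₀)·log₁₀(σ'_f/σ'_0) = 0.028×5.3/1.92×log₁₀(127.92/39.399)
    = 0.077291 × 0.51145 = 0.03953 m

S_c ≈ 39.5 mm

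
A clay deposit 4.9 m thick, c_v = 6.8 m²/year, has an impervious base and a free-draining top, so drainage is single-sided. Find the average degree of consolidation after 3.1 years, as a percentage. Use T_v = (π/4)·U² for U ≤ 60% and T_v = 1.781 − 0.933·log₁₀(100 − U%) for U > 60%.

Drainage path length: H_d = H = 4.9 m (single drainage).
T_v = c_v·t/H_d² = 6.8×3.1/4.9² = 0.87797.
T_v = 0.87797 corresponds to the U > 60% branch:
U = 1 − 10^((1.781 − T_v)/0.933)/100 = 0.9071

U ≈ 90.7 %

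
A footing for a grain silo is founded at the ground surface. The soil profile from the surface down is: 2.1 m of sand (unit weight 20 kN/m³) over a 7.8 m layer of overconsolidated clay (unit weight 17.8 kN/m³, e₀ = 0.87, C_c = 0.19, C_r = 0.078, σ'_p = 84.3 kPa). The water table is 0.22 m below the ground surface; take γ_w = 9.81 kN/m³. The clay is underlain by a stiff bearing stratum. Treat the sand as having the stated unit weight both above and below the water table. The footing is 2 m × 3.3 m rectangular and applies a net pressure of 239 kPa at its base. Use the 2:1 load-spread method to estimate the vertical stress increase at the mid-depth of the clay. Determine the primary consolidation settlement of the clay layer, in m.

Mid-depth of clay below the ground surface: z = 2.1 + 7.8/2 = 6 m.
Total vertical stress at mid-clay: σ_v = 20×2.1 + 17.8×3.9 = 111.42 kPa.
Pore pressure: u = 9.81×(6 − 0.22) = 56.702 kPa.
Initial effective stress: σ'_0 = σ_v − u = 111.42 − 56.702 = 54.718 kPa.
Stress increase at mid-clay by the 2:1 spreading method:
Δσ = qBL/((B+z)(L+z)) = 239×2×3.3/((2+6)(3.3+6)) = 21.202 kPa
Final effective stress: σ'_f = 54.718 + 21.202 = 75.92 kPa.
σ'_f = 75.92 ≤ σ'_p = 84.3 kPa, so the clay remains overconsolidated and only the recompression index applies:
S_c = C_r·H/(1+e₀)·log₁₀(σ'_f/σ'_0) = 0.078×7.8/1.87×log₁₀(75.92/54.718)
    = 0.32535 × 0.14223 = 0.04627 m

S_c ≈ 0.0463 m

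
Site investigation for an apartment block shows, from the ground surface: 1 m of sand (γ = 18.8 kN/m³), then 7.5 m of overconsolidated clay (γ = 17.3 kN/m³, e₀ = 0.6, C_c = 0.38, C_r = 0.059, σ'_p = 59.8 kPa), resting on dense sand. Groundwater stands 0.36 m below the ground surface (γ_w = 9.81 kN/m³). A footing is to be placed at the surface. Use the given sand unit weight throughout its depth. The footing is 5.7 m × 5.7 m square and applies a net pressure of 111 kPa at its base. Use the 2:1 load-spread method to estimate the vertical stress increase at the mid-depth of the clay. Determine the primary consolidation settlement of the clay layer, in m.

S_c ≈ 0.207 m

Mid-depth of clay below the ground surface: z = 1 + 7.5/2 = 4.75 m.
Total vertical stress at mid-clay: σ_v = 18.8×1 + 17.3×3.75 = 83.675 kPa.
Pore pressure: u = 9.81×(4.75 − 0.36) = 43.066 kPa.
Initial effective stress: σ'_0 = σ_v − u = 83.675 − 43.066 = 40.609 kPa.
Stress increase at mid-clay by the 2:1 spreading method:
Δσ = qBL/((B+z)(L+z)) = 111×5.7×5.7/((5.7+4.75)(5.7+4.75)) = 33.025 kPa
Final effective stress: σ'_f = 40.609 + 33.025 = 73.634 kPa.
σ'_f = 73.634 > σ'_p = 59.8 kPa, so the stress path crosses the preconsolidation pressure — recompression up to σ'_p, then virgin compression beyond:
S_c = H/(1+e₀)·[C_r·log₁₀(σ'_p/σ'_0) + C_c·log₁₀(σ'_f/σ'_p)]
    = 7.5/1.6 × [0.059×log₁₀(59.8/40.609) + 0.38×log₁₀(73.634/59.8)]
    = 4.6875 × [0.0099167 + 0.034343] = 0.2075 m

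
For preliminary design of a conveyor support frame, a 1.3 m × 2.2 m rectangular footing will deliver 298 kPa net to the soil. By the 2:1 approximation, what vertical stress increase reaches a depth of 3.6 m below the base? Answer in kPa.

By the 2:1 method the load spreads at 1 horizontal : 2 vertical, so at depth z the loaded area has grown by z in each plan dimension:
Δσ = qBL/((B+z)(L+z)) = 298×1.3×2.2/((1.3+3.6)(2.2+3.6)) = 29.989 kPa

Δσ_z ≈ 30 kPa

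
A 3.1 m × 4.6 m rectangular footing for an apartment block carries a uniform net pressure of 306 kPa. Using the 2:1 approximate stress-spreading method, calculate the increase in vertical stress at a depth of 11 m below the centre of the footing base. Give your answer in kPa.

By the 2:1 method the load spreads at 1 horizontal : 2 vertical, so at depth z the loaded area has grown by z in each plan dimension:
Δσ = qBL/((B+z)(L+z)) = 306×3.1×4.6/((3.1+11)(4.6+11)) = 19.838 kPa

Δσ_z ≈ 19.8 kPa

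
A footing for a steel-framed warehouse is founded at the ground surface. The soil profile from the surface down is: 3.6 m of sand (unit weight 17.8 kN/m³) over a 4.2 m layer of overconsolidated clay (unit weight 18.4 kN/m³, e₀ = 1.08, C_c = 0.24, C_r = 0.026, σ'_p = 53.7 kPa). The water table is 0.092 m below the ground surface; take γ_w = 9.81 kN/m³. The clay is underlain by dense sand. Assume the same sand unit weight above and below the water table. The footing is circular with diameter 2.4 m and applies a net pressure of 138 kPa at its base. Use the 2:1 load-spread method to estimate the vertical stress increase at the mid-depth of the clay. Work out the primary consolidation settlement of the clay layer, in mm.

S_c ≈ 25.4 mm

Mid-depth of clay below the ground surface: z = 3.6 + 4.2/2 = 5.7 m.
Total vertical stress at mid-clay: σ_v = 17.8×3.6 + 18.4×2.1 = 102.72 kPa.
Pore pressure: u = 9.81×(5.7 − 0.092) = 55.014 kPa.
Initial effective stress: σ'_0 = σ_v − u = 102.72 − 55.014 = 47.706 kPa.
Stress increase at mid-clay by the 2:1 spreading method:
Δσ ≈ qD²/(D+z)² = 138×2.4²/(2.4+5.7)² = 12.115 kPa
Final effective stress: σ'_f = 47.706 + 12.115 = 59.821 kPa.
σ'_f = 59.821 > σ'_p = 53.7 kPa, so the stress path crosses the preconsolidation pressure — recompression up to σ'_p, then virgin compression beyond:
S_c = H/(1+e₀)·[C_r·log₁₀(σ'_p/σ'_0) + C_c·log₁₀(σ'_f/σ'_p)]
    = 4.2/2.08 × [0.026×log₁₀(53.7/47.706) + 0.24×log₁₀(59.821/53.7)]
    = 2.0192 × [0.0013364 + 0.011251] = 0.02542 m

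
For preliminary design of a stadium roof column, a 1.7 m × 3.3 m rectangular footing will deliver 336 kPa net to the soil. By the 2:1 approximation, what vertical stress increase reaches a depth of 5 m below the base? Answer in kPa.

By the 2:1 method the load spreads at 1 horizontal : 2 vertical, so at depth z the loaded area has grown by z in each plan dimension:
Δσ = qBL/((B+z)(L+z)) = 336×1.7×3.3/((1.7+5)(3.3+5)) = 33.896 kPa

Δσ_z ≈ 33.9 kPa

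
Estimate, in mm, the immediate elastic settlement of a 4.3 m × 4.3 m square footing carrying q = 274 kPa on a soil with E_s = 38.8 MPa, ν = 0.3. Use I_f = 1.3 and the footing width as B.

Immediate (elastic) settlement: S_e = q·B·(1−ν²)/E_s · I_f.
E_s = 38.8 MPa = 38800 kPa.
S_e = 274 × 4.3 × (1 − 0.3²) / 38800 × 1.3
    = 274 × 4.3 × 0.91 / 38800 × 1.3
    = 0.03592 m = 35.92 mm

S_e ≈ 35.9 mm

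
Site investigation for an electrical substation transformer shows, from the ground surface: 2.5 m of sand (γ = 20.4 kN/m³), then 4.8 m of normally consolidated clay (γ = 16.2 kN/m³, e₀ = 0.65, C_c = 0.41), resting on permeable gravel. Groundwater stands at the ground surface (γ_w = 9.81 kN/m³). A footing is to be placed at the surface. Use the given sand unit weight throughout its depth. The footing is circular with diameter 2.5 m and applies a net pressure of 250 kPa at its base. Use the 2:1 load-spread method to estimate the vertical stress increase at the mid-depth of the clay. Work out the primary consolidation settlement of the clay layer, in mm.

S_c ≈ 269 mm

Mid-depth of clay below the ground surface: z = 2.5 + 4.8/2 = 4.9 m.
Total vertical stress at mid-clay: σ_v = 20.4×2.5 + 16.2×2.4 = 89.88 kPa.
Pore pressure: u = 9.81×(4.9 − 0) = 48.069 kPa.
Initial effective stress: σ'_0 = σ_v − u = 89.88 − 48.069 = 41.811 kPa.
Stress increase at mid-clay by the 2:1 spreading method:
Δσ ≈ qD²/(D+z)² = 250×2.5²/(2.5+4.9)² = 28.534 kPa
Final effective stress: σ'_f = σ'_0 + Δσ = 41.811 + 28.534 = 70.345 kPa.
Normally consolidated clay, so the full stress increment lies on the virgin compression line:
S_c = C_c·H/(1+e₀)·log₁₀(σ'_f/σ'_0) = 0.41×4.8/(1+0.65)×log₁₀(70.345/41.811)
    = 1.1927 × 0.22594 = 0.2695 m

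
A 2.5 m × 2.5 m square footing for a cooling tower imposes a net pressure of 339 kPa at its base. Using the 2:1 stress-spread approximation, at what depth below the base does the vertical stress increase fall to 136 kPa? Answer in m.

z ≈ 1.45 m

2:1 spreading — at depth z the loaded area has grown by z in each plan dimension:
qB²/(B+z)² = Δσ_z ⇒ z = B(√(q/Δσ_z) − 1) = 2.5×(√(339/136) − 1) = 1.447 m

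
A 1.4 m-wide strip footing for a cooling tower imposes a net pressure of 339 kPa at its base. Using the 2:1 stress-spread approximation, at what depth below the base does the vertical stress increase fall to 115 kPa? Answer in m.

z ≈ 2.73 m

2:1 spreading — at depth z the loaded area has grown by z in each plan dimension:
qB/(B+z) = Δσ_z ⇒ z = qB/Δσ_z − B = 339×1.4/115 − 1.4 = 2.727 m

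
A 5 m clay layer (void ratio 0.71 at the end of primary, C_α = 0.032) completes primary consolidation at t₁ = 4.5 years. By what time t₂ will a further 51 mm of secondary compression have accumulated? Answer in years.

S_s = C_α·H/(1+e_p)·log₁₀(t₂/t₁) ⇒ log₁₀(t₂/t₁) = S_s·(1+e_p)/(C_α·H).
log₁₀(t₂/t₁) = 0.051 × (1+0.71) / (0.032×5) = 0.5451
t₂ = t₁ × 10^0.5451 = 4.5 × 3.508 = 15.79 years

t₂ ≈ 15.8 years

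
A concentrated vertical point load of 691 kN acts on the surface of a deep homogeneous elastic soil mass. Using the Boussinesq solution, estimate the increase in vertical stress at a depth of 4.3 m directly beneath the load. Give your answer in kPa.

Δσ_z ≈ 17.8 kPa

Boussinesq vertical stress below a point load on an elastic half-space:
Δσ_z = 3P/(2πz²) · [1 + (r/z)²]^(−5/2)
r/z = 0/4.3 = 0; [1+(r/z)²]^(−5/2) = 1.
Δσ_z = 3×691/(2π×4.3²) × 1 = 17.844 × 1 = 17.84 kPa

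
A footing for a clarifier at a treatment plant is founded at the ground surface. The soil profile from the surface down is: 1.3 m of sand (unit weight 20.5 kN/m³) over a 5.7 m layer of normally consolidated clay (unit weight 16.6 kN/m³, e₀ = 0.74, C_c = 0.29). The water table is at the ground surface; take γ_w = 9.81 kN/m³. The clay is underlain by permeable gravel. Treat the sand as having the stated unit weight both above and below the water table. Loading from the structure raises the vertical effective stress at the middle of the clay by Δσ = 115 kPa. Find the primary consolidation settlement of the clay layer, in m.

S_c ≈ 0.617 m

Mid-depth of clay below the ground surface: z = 1.3 + 5.7/2 = 4.15 m.
Total vertical stress at mid-clay: σ_v = 20.5×1.3 + 16.6×2.85 = 73.96 kPa.
Pore pressure: u = 9.81×(4.15 − 0) = 40.712 kPa.
Initial effective stress: σ'_0 = σ_v − u = 73.96 − 40.712 = 33.248 kPa.
Final effective stress: σ'_f = σ'_0 + Δσ = 33.248 + 115 = 148.25 kPa.
Normally consolidated clay, so the full stress increment lies on the virgin compression line:
S_c = C_c·H/(1+e₀)·log₁₀(σ'_f/σ'_0) = 0.29×5.7/(1+0.74)×log₁₀(148.25/33.248)
    = 0.95 × 0.64923 = 0.6168 m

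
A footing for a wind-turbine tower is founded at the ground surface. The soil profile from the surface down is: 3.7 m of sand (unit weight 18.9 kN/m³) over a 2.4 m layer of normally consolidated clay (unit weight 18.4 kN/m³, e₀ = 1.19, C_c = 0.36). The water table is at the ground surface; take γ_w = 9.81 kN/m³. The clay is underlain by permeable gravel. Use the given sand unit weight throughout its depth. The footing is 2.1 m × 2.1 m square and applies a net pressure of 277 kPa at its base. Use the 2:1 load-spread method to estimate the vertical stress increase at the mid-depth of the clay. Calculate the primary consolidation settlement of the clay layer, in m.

S_c ≈ 0.077 m

Mid-depth of clay below the ground surface: z = 3.7 + 2.4/2 = 4.9 m.
Total vertical stress at mid-clay: σ_v = 18.9×3.7 + 18.4×1.2 = 92.01 kPa.
Pore pressure: u = 9.81×(4.9 − 0) = 48.069 kPa.
Initial effective stress: σ'_0 = σ_v − u = 92.01 − 48.069 = 43.941 kPa.
Stress increase at mid-clay by the 2:1 spreading method:
Δσ = qBL/((B+z)(L+z)) = 277×2.1×2.1/((2.1+4.9)(2.1+4.9)) = 24.93 kPa
Final effective stress: σ'_f = σ'_0 + Δσ = 43.941 + 24.93 = 68.871 kPa.
Normally consolidated clay, so the full stress increment lies on the virgin compression line:
S_c = C_c·H/(1+e₀)·log₁₀(σ'_f/σ'_0) = 0.36×2.4/(1+1.19)×log₁₀(68.871/43.941)
    = 0.39452 × 0.19517 = 0.077 m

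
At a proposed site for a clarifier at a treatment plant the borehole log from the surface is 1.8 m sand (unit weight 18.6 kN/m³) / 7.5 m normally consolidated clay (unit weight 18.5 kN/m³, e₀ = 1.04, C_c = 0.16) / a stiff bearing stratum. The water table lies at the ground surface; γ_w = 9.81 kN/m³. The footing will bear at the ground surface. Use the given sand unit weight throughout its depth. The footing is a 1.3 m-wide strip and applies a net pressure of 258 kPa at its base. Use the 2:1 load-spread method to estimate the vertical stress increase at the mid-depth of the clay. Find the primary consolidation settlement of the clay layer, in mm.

Mid-depth of clay below the ground surface: z = 1.8 + 7.5/2 = 5.55 m.
Total vertical stress at mid-clay: σ_v = 18.6×1.8 + 18.5×3.75 = 102.86 kPa.
Pore pressure: u = 9.81×(5.55 − 0) = 54.446 kPa.
Initial effective stress: σ'_0 = σ_v − u = 102.86 − 54.446 = 48.414 kPa.
Stress increase at mid-clay by the 2:1 spreading method:
Δσ = qB/(B+z) = 258×1.3/(1.3+5.55) = 48.964 kPa
Final effective stress: σ'_f = σ'_0 + Δσ = 48.414 + 48.964 = 97.378 kPa.
Normally consolidated clay, so the full stress increment lies on the virgin compression line:
S_c = C_c·H/(1+e₀)·log₁₀(σ'_f/σ'_0) = 0.16×7.5/(1+1.04)×log₁₀(97.378/48.414)
    = 0.58824 × 0.30349 = 0.1785 m

S_c ≈ 179 mm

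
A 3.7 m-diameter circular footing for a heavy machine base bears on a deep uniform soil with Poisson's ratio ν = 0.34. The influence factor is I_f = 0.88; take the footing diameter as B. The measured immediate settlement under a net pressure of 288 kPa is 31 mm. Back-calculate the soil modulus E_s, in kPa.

S_e = q·B·(1−ν²)/E_s · I_f  ⇒  E_s = q·B·(1−ν²)·I_f / S_e.
E_s = 288 × 3.7 × 0.8844 × 0.88 / 0.031 = 26750 kPa

E_s ≈ 26800 kPa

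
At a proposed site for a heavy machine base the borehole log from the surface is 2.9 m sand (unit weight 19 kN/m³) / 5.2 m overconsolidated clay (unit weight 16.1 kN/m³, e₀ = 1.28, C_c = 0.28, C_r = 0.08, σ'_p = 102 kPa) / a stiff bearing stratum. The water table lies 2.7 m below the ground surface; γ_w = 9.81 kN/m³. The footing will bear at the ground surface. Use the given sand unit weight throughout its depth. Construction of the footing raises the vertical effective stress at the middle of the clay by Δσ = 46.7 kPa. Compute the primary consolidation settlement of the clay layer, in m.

Mid-depth of clay below the ground surface: z = 2.9 + 5.2/2 = 5.5 m.
Total vertical stress at mid-clay: σ_v = 19×2.9 + 16.1×2.6 = 96.96 kPa.
Pore pressure: u = 9.81×(5.5 − 2.7) = 27.468 kPa.
Initial effective stress: σ'_0 = σ_v − u = 96.96 − 27.468 = 69.492 kPa.
Final effective stress: σ'_f = 69.492 + 46.7 = 116.19 kPa.
σ'_f = 116.19 > σ'_p = 102 kPa, so the stress path crosses the preconsolidation pressure — recompression up to σ'_p, then virgin compression beyond:
S_c = H/(1+e₀)·[C_r·log₁₀(σ'_p/σ'_0) + C_c·log₁₀(σ'_f/σ'_p)]
    = 5.2/2.28 × [0.08×log₁₀(102/69.492) + 0.28×log₁₀(116.19/102)]
    = 2.2807 × [0.013333 + 0.015839] = 0.06653 m

S_c ≈ 0.0665 m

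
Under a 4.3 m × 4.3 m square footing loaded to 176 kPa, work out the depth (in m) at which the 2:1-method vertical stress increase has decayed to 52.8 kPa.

2:1 spreading — at depth z the loaded area has grown by z in each plan dimension:
qB²/(B+z)² = Δσ_z ⇒ z = B(√(q/Δσ_z) − 1) = 4.3×(√(176/52.8) − 1) = 3.551 m

z ≈ 3.55 m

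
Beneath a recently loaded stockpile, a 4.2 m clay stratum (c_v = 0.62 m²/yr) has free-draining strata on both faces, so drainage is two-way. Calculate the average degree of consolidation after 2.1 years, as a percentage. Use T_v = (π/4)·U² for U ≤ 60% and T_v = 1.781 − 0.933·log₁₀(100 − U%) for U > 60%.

U ≈ 60.9 %

Drainage path length: H_d = H/2 = 2.1 m (double drainage).
T_v = c_v·t/H_d² = 0.62×2.1/2.1² = 0.29524.
T_v = 0.29524 corresponds to the U > 60% branch:
U = 1 − 10^((1.781 − T_v)/0.933)/100 = 0.6087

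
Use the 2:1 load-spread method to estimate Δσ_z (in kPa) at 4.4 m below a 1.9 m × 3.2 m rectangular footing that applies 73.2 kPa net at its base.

By the 2:1 method the load spreads at 1 horizontal : 2 vertical, so at depth z the loaded area has grown by z in each plan dimension:
Δσ = qBL/((B+z)(L+z)) = 73.2×1.9×3.2/((1.9+4.4)(3.2+4.4)) = 9.2952 kPa

Δσ_z ≈ 9.3 kPa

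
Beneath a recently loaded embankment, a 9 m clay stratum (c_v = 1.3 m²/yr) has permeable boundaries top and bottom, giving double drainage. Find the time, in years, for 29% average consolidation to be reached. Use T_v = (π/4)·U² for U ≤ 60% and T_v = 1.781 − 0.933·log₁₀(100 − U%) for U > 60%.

Drainage path length: H_d = H/2 = 4.5 m (double drainage).
U ≤ 60%: T_v = (π/4)·U² = (π/4)×0.29² = 0.066052.
t = T_v·H_d²/c_v = 0.066052×4.5²/1.3 = 1.029 years.

t ≈ 1.03 years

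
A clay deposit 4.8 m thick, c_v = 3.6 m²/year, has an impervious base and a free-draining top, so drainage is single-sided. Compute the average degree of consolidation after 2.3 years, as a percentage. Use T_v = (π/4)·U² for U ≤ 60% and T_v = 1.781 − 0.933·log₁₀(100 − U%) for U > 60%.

Drainage path length: H_d = H = 4.8 m (single drainage).
T_v = c_v·t/H_d² = 3.6×2.3/4.8² = 0.35938.
T_v = 0.35938 corresponds to the U > 60% branch:
U = 1 − 10^((1.781 − T_v)/0.933)/100 = 0.666

U ≈ 66.6 %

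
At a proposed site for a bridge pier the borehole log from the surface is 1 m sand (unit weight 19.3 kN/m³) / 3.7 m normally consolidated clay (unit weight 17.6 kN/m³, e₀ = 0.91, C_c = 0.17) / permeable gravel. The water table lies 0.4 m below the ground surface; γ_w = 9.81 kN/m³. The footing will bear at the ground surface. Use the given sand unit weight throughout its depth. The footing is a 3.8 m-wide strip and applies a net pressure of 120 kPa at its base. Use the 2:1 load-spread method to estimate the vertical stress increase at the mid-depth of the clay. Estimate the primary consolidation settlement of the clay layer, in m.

S_c ≈ 0.178 m

Mid-depth of clay below the ground surface: z = 1 + 3.7/2 = 2.85 m.
Total vertical stress at mid-clay: σ_v = 19.3×1 + 17.6×1.85 = 51.86 kPa.
Pore pressure: u = 9.81×(2.85 − 0.4) = 24.035 kPa.
Initial effective stress: σ'_0 = σ_v − u = 51.86 − 24.035 = 27.825 kPa.
Stress increase at mid-clay by the 2:1 spreading method:
Δσ = qB/(B+z) = 120×3.8/(3.8+2.85) = 68.571 kPa
Final effective stress: σ'_f = σ'_0 + Δσ = 27.825 + 68.571 = 96.396 kPa.
Normally consolidated clay, so the full stress increment lies on the virgin compression line:
S_c = C_c·H/(1+e₀)·log₁₀(σ'_f/σ'_0) = 0.17×3.7/(1+0.91)×log₁₀(96.396/27.825)
    = 0.32932 × 0.53962 = 0.1777 m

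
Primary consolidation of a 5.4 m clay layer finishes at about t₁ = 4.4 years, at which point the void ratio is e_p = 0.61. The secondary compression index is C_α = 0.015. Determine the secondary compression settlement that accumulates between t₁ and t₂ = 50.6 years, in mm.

S_s ≈ 53.4 mm

Secondary compression: S_s = C_α·H/(1+e_p)·log₁₀(t₂/t₁)
S_s = 0.015×5.4/(1+0.61)×log₁₀(50.6/4.4)
    = 0.05031 × 1.061 = 0.05336 m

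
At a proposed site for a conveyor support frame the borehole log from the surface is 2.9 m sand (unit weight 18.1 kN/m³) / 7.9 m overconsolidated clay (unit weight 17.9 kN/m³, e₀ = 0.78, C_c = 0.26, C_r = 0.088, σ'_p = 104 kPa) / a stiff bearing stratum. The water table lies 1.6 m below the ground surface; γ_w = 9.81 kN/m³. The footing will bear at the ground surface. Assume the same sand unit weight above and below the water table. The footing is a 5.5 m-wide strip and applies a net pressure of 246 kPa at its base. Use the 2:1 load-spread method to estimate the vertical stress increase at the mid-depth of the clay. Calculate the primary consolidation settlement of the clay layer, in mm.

S_c ≈ 341 mm

Mid-depth of clay below the ground surface: z = 2.9 + 7.9/2 = 6.85 m.
Total vertical stress at mid-clay: σ_v = 18.1×2.9 + 17.9×3.95 = 123.19 kPa.
Pore pressure: u = 9.81×(6.85 − 1.6) = 51.503 kPa.
Initial effective stress: σ'_0 = σ_v − u = 123.19 − 51.503 = 71.687 kPa.
Stress increase at mid-clay by the 2:1 spreading method:
Δσ = qB/(B+z) = 246×5.5/(5.5+6.85) = 109.55 kPa
Final effective stress: σ'_f = 71.687 + 109.55 = 181.24 kPa.
σ'_f = 181.24 > σ'_p = 104 kPa, so the stress path crosses the preconsolidation pressure — recompression up to σ'_p, then virgin compression beyond:
S_c = H/(1+e₀)·[C_r·log₁₀(σ'_p/σ'_0) + C_c·log₁₀(σ'_f/σ'_p)]
    = 7.9/1.78 × [0.088×log₁₀(104/71.687) + 0.26×log₁₀(181.24/104)]
    = 4.4382 × [0.01422 + 0.062717] = 0.3415 m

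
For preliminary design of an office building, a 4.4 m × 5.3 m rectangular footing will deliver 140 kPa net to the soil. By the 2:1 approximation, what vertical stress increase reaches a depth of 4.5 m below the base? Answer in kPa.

Δσ_z ≈ 37.4 kPa

By the 2:1 method the load spreads at 1 horizontal : 2 vertical, so at depth z the loaded area has grown by z in each plan dimension:
Δσ = qBL/((B+z)(L+z)) = 140×4.4×5.3/((4.4+4.5)(5.3+4.5)) = 37.432 kPa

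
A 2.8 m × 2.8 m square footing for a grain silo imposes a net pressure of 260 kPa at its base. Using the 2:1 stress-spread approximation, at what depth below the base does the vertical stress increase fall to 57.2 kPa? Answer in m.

z ≈ 3.17 m

2:1 spreading — at depth z the loaded area has grown by z in each plan dimension:
qB²/(B+z)² = Δσ_z ⇒ z = B(√(q/Δσ_z) − 1) = 2.8×(√(260/57.2) − 1) = 3.17 m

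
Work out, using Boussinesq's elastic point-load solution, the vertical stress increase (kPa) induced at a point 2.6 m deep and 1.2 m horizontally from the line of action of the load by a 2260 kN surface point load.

Boussinesq vertical stress below a point load on an elastic half-space:
Δσ_z = 3P/(2πz²) · [1 + (r/z)²]^(−5/2)
r/z = 1.2/2.6 = 0.46154; [1+(r/z)²]^(−5/2) = 0.61707.
Δσ_z = 3×2260/(2π×2.6²) × 0.61707 = 159.63 × 0.61707 = 98.5 kPa

Δσ_z ≈ 98.5 kPa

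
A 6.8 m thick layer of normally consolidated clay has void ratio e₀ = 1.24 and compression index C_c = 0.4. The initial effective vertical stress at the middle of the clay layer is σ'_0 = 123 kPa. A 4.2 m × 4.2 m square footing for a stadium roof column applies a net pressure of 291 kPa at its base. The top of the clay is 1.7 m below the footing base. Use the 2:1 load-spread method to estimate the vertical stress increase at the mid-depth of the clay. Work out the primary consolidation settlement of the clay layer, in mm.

Mid-depth of clay below the footing base: z = 1.7 + 6.8/2 = 5.1 m.
Stress increase at mid-clay by the 2:1 spreading method:
Δσ = qBL/((B+z)(L+z)) = 291×4.2×4.2/((4.2+5.1)(4.2+5.1)) = 59.351 kPa
Final effective stress: σ'_f = σ'_0 + Δσ = 123 + 59.351 = 182.35 kPa.
Normally consolidated clay, so the full stress increment lies on the virgin compression line:
S_c = C_c·H/(1+e₀)·log₁₀(σ'_f/σ'_0) = 0.4×6.8/(1+1.24)×log₁₀(182.35/123)
    = 1.2143 × 0.171 = 0.2076 m

S_c ≈ 208 mm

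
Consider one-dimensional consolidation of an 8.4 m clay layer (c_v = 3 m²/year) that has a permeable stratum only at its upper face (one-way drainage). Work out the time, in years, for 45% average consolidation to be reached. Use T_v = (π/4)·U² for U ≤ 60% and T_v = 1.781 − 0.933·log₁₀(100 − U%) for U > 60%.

Drainage path length: H_d = H = 8.4 m (single drainage).
U ≤ 60%: T_v = (π/4)·U² = (π/4)×0.45² = 0.15904.
t = T_v·H_d²/c_v = 0.15904×8.4²/3 = 3.741 years.

t ≈ 3.74 years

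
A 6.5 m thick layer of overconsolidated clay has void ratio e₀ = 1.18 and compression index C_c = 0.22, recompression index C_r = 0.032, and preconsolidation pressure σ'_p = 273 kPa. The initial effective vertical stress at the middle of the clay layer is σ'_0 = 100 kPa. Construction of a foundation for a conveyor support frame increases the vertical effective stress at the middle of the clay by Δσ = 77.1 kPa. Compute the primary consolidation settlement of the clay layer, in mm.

Final effective stress: σ'_f = 100 + 77.1 = 177.1 kPa.
σ'_f = 177.1 ≤ σ'_p = 273 kPa, so the clay remains overconsolidated and only the recompression index applies:
S_c = C_r·H/(1+e₀)·log₁₀(σ'_f/σ'_0) = 0.032×6.5/2.18×log₁₀(177.1/100)
    = 0.095414 × 0.24822 = 0.02368 m

S_c ≈ 23.7 mm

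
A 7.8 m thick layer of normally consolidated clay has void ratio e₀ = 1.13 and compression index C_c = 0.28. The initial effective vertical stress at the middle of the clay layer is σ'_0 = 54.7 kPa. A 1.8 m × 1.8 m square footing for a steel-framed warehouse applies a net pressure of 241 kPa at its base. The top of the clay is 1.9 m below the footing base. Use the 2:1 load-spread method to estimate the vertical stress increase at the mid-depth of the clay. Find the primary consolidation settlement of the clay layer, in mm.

S_c ≈ 98.4 mm

Mid-depth of clay below the footing base: z = 1.9 + 7.8/2 = 5.8 m.
Stress increase at mid-clay by the 2:1 spreading method:
Δσ = qBL/((B+z)(L+z)) = 241×1.8×1.8/((1.8+5.8)(1.8+5.8)) = 13.519 kPa
Final effective stress: σ'_f = σ'_0 + Δσ = 54.7 + 13.519 = 68.219 kPa.
Normally consolidated clay, so the full stress increment lies on the virgin compression line:
S_c = C_c·H/(1+e₀)·log₁₀(σ'_f/σ'_0) = 0.28×7.8/(1+1.13)×log₁₀(68.219/54.7)
    = 1.0254 × 0.095918 = 0.09835 m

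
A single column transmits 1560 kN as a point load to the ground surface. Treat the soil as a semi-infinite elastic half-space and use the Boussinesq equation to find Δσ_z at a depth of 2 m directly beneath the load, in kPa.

Δσ_z ≈ 186 kPa

Boussinesq vertical stress below a point load on an elastic half-space:
Δσ_z = 3P/(2πz²) · [1 + (r/z)²]^(−5/2)
r/z = 0/2 = 0; [1+(r/z)²]^(−5/2) = 1.
Δσ_z = 3×1560/(2π×2²) × 1 = 186.21 × 1 = 186.2 kPa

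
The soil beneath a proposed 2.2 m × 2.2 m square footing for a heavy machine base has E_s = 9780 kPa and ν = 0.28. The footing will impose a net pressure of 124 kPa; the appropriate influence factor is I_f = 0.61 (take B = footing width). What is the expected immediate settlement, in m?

S_e ≈ 0.0157 m

Immediate (elastic) settlement: S_e = q·B·(1−ν²)/E_s · I_f.
S_e = 124 × 2.2 × (1 − 0.28²) / 9780 × 0.61
    = 124 × 2.2 × 0.9216 / 9780 × 0.61
    = 0.01568 m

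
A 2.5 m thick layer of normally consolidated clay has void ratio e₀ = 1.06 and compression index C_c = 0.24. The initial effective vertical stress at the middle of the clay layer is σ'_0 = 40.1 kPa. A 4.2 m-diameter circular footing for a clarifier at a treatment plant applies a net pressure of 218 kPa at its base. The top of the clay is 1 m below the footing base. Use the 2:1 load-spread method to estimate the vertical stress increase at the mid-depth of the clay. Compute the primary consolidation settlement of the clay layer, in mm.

S_c ≈ 151 mm

Mid-depth of clay below the footing base: z = 1 + 2.5/2 = 2.25 m.
Stress increase at mid-clay by the 2:1 spreading method:
Δσ ≈ qD²/(D+z)² = 218×4.2²/(4.2+2.25)² = 92.435 kPa
Final effective stress: σ'_f = σ'_0 + Δσ = 40.1 + 92.435 = 132.53 kPa.
Normally consolidated clay, so the full stress increment lies on the virgin compression line:
S_c = C_c·H/(1+e₀)·log₁₀(σ'_f/σ'_0) = 0.24×2.5/(1+1.06)×log₁₀(132.53/40.1)
    = 0.29126 × 0.51917 = 0.1512 m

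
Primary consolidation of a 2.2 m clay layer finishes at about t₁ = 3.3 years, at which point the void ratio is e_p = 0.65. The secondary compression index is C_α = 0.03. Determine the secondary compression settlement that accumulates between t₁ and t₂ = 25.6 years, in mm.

S_s ≈ 35.6 mm

Secondary compression: S_s = C_α·H/(1+e_p)·log₁₀(t₂/t₁)
S_s = 0.03×2.2/(1+0.65)×log₁₀(25.6/3.3)
    = 0.04 × 0.8897 = 0.03559 m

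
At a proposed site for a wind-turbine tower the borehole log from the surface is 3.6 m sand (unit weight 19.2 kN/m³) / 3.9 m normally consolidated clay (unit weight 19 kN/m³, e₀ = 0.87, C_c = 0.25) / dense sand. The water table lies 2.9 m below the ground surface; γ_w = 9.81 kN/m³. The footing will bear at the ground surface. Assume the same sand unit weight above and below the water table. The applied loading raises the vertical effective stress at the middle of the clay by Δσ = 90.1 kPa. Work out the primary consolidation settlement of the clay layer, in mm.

S_c ≈ 171 mm

Mid-depth of clay below the ground surface: z = 3.6 + 3.9/2 = 5.55 m.
Total vertical stress at mid-clay: σ_v = 19.2×3.6 + 19×1.95 = 106.17 kPa.
Pore pressure: u = 9.81×(5.55 − 2.9) = 25.997 kPa.
Initial effective stress: σ'_0 = σ_v − u = 106.17 − 25.997 = 80.173 kPa.
Final effective stress: σ'_f = σ'_0 + Δσ = 80.173 + 90.1 = 170.27 kPa.
Normally consolidated clay, so the full stress increment lies on the virgin compression line:
S_c = C_c·H/(1+e₀)·log₁₀(σ'_f/σ'_0) = 0.25×3.9/(1+0.87)×log₁₀(170.27/80.173)
    = 0.52139 × 0.32711 = 0.1706 m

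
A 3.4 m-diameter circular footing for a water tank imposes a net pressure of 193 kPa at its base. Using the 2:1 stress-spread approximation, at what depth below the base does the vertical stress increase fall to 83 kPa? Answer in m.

z ≈ 1.78 m

2:1 spreading — at depth z the loaded area has grown by z in each plan dimension:
qD²/(D+z)² = Δσ_z ⇒ z = D(√(q/Δσ_z) − 1) = 3.4×(√(193/83) − 1) = 1.785 m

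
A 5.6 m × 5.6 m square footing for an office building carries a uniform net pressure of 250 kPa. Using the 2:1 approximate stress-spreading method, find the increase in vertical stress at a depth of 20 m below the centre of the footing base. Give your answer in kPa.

Δσ_z ≈ 12 kPa

By the 2:1 method the load spreads at 1 horizontal : 2 vertical, so at depth z the loaded area has grown by z in each plan dimension:
Δσ = qBL/((B+z)(L+z)) = 250×5.6×5.6/((5.6+20)(5.6+20)) = 11.963 kPa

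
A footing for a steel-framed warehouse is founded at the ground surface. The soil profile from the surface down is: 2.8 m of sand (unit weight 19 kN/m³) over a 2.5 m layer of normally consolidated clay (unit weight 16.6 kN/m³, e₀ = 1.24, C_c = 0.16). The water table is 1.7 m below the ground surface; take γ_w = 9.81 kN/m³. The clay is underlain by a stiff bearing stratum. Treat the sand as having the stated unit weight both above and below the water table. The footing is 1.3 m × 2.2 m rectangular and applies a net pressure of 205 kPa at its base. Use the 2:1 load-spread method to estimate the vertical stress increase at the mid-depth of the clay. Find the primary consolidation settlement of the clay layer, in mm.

S_c ≈ 23 mm

Mid-depth of clay below the ground surface: z = 2.8 + 2.5/2 = 4.05 m.
Total vertical stress at mid-clay: σ_v = 19×2.8 + 16.6×1.25 = 73.95 kPa.
Pore pressure: u = 9.81×(4.05 − 1.7) = 23.054 kPa.
Initial effective stress: σ'_0 = σ_v − u = 73.95 − 23.054 = 50.896 kPa.
Stress increase at mid-clay by the 2:1 spreading method:
Δσ = qBL/((B+z)(L+z)) = 205×1.3×2.2/((1.3+4.05)(2.2+4.05)) = 17.534 kPa
Final effective stress: σ'_f = σ'_0 + Δσ = 50.896 + 17.534 = 68.43 kPa.
Normally consolidated clay, so the full stress increment lies on the virgin compression line:
S_c = C_c·H/(1+e₀)·log₁₀(σ'_f/σ'_0) = 0.16×2.5/(1+1.24)×log₁₀(68.43/50.896)
    = 0.17857 × 0.12856 = 0.02296 m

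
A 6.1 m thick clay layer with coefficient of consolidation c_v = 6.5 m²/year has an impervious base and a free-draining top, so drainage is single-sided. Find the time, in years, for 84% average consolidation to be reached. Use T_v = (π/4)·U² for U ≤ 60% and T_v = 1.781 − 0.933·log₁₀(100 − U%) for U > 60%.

Drainage path length: H_d = H = 6.1 m (single drainage).
U > 60%: T_v = 1.781 − 0.933·log₁₀(100 − 84) = 0.65756.
t = T_v·H_d²/c_v = 0.65756×6.1²/6.5 = 3.764 years.

t ≈ 3.76 years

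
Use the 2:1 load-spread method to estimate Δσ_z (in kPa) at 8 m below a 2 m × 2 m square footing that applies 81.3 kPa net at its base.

By the 2:1 method the load spreads at 1 horizontal : 2 vertical, so at depth z the loaded area has grown by z in each plan dimension:
Δσ = qBL/((B+z)(L+z)) = 81.3×2×2/((2+8)(2+8)) = 3.252 kPa

Δσ_z ≈ 3.25 kPa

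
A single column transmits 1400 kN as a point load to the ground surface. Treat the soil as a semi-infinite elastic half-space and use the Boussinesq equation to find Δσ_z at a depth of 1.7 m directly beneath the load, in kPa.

Δσ_z ≈ 231 kPa

Boussinesq vertical stress below a point load on an elastic half-space:
Δσ_z = 3P/(2πz²) · [1 + (r/z)²]^(−5/2)
r/z = 0/1.7 = 0; [1+(r/z)²]^(−5/2) = 1.
Δσ_z = 3×1400/(2π×1.7²) × 1 = 231.3 × 1 = 231.3 kPa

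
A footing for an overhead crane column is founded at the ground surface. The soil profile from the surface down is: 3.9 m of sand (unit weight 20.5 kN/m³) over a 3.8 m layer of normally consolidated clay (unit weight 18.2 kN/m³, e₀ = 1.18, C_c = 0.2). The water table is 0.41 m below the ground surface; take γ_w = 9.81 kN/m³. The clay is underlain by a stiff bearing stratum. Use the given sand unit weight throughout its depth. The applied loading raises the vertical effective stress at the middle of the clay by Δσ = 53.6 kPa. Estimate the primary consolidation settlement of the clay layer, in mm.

Mid-depth of clay below the ground surface: z = 3.9 + 3.8/2 = 5.8 m.
Total vertical stress at mid-clay: σ_v = 20.5×3.9 + 18.2×1.9 = 114.53 kPa.
Pore pressure: u = 9.81×(5.8 − 0.41) = 52.876 kPa.
Initial effective stress: σ'_0 = σ_v − u = 114.53 − 52.876 = 61.654 kPa.
Final effective stress: σ'_f = σ'_0 + Δσ = 61.654 + 53.6 = 115.25 kPa.
Normally consolidated clay, so the full stress increment lies on the virgin compression line:
S_c = C_c·H/(1+e₀)·log₁₀(σ'_f/σ'_0) = 0.2×3.8/(1+1.18)×log₁₀(115.25/61.654)
    = 0.34862 × 0.27168 = 0.09471 m

S_c ≈ 94.7 mm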